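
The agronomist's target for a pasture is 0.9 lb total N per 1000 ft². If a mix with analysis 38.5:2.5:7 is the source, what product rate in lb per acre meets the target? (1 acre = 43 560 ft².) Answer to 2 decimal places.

101.83 lb of product per acre

Product per 1000 ft² = 0.9 / 38.5% = 2.33766 lb.
Convert to per acre: 2.33766 × 43.56 = 101.829 lb.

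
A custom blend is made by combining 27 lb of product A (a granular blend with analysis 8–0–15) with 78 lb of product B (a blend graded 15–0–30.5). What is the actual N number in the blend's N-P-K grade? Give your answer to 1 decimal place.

Total mass = 27 + 78 = 105 lb.
N mass = 8%×27 + 15%×78 = 13.86 lb.
% N = 13.86 / 105 = 13.2%.

13.2% N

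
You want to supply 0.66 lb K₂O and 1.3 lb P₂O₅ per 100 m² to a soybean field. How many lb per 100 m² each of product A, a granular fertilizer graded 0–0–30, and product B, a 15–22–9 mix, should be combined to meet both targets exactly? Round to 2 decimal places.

Let a = lb of product A, b = lb of product B (per 100 m²).
K₂O: 0.3·a + 0.09·b = 0.66
P₂O₅: 0·a + 0.22·b = 1.3
Solving simultaneously: a = 0.427273, b = 5.90909.

0.43 lb product A, 5.91 lb product B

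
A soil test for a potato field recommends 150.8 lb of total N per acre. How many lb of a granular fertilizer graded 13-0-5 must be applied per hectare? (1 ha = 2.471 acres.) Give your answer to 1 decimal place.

Product per acre = 150.8 / 13% = 1160 lb.
Convert to per hectare: 1160 × 2.471 = 2866.36 lb.

2866.4 lb of product per hectare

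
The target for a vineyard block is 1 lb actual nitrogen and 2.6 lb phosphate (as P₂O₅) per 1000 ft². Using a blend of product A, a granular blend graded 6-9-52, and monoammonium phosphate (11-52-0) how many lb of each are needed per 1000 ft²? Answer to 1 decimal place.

Per-1000 ft² balance (a = product A, b = monoammonium phosphate):
N: 0.06·a + 0.11·b = 1
P₂O₅: 0.09·a + 0.52·b = 2.6
Eliminate a: (row1) − 0.06/0.09·(row2) → -0.236667·b = -0.733333, so b = 3.09859.
Back-substitute: a = (1 − 0.11·3.09859) / 0.06 = 10.9859.

11.0 lb product A, 3.1 lb monoammonium phosphate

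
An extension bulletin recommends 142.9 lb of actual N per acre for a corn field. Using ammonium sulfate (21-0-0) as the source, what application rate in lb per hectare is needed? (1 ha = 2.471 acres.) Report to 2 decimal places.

Product per acre = 142.9 / 21% = 680.476 lb.
Convert to per hectare: 680.476 × 2.471 = 1681.457 lb.

1681.46 lb of product per hectare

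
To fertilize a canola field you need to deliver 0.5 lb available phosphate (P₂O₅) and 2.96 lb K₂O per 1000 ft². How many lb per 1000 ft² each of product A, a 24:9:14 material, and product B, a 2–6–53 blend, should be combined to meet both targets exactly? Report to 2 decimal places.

2.22 lb product A, 5.00 lb product B

Let a = lb of product A, b = lb of product B (per 1000 ft²).
P₂O₅: 0.09·a + 0.06·b = 0.5
K₂O: 0.14·a + 0.53·b = 2.96
Solving simultaneously: a = 2.22392, b = 4.99746.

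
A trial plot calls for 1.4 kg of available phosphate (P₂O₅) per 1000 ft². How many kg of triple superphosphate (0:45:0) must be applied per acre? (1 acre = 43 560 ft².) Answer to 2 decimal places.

135.52 kg of product per acre

Product per 1000 ft² = 1.4 / 45% = 3.11111 kg.
Convert to per acre: 3.11111 × 43.56 = 135.52 kg.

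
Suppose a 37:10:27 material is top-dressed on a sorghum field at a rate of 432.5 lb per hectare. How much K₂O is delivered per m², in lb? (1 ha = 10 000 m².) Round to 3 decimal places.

K₂O per hectare = 432.5 × 27% = 116.775 lb.
Convert to per m²: 116.775 × 0.0001 = 0.0116775 lb.

0.012 lb K₂O per sq m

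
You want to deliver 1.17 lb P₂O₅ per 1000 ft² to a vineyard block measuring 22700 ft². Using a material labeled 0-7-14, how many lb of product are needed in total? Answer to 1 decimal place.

379.4 lb

Product per 1000 ft² = 1.17 / 7% = 16.7143 lb.
Total product = 16.7143 × 22700 / 1000 = 379.414 lb.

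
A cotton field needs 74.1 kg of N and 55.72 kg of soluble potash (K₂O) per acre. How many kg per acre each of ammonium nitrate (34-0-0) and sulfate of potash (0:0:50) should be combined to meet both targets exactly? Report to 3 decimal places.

Let a = kg of ammonium nitrate, b = kg of sulfate of potash (per acre).
N: 0.34·a + 0·b = 74.1
K₂O: 0·a + 0.5·b = 55.72
Solving simultaneously: a = 217.9412, b = 111.44.

217.941 kg ammonium nitrate, 111.440 kg sulfate of potash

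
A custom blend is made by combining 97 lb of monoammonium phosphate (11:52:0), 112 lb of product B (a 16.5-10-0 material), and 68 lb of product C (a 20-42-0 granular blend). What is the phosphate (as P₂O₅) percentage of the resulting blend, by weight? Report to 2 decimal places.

Total mass = 97 + 112 + 68 = 277 lb.
P₂O₅ mass = 52%×97 + 10%×112 + 42%×68 = 90.2 lb.
% P₂O₅ = 90.2 / 277 = 32.5632%.

32.56% P₂O₅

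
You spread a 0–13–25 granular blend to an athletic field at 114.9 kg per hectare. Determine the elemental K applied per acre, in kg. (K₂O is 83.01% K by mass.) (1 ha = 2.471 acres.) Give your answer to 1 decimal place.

K₂O per hectare = 114.9 × 25% = 28.725 kg.
Elemental K = 28.725 × 0.8301 = 23.8446 kg per hectare.
Convert to per acre: 23.8446 × 0.404694 = 9.64979 kg.

9.6 kg K per acre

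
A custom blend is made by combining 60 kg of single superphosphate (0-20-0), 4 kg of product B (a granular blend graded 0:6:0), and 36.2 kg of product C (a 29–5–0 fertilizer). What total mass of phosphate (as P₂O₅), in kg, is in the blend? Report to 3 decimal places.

14.050 kg P₂O₅

P₂O₅ mass = 20%×60 + 6%×4 + 5%×36.2 = 14.05 kg.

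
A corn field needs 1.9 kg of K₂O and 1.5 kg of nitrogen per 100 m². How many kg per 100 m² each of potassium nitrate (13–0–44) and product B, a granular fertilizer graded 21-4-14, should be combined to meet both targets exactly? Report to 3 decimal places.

With a, b = kg per 100 m² of potassium nitrate and product B:
K₂O: 0.44·a + 0.14·b = 1.9
N: 0.13·a + 0.21·b = 1.5
Eliminate a: (row1) − 0.44/0.13·(row2) → -0.570769·b = -3.17692, so b = 5.56604.
Back-substitute: a = (1.9 − 0.14·5.56604) / 0.44 = 2.54717.

2.547 kg potassium nitrate, 5.566 kg product B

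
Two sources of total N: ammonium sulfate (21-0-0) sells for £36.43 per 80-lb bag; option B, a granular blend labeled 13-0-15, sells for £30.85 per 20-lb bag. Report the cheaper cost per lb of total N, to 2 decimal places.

£2.17 per lb N (ammonium sulfate)

ammonium sulfate: N per bag = 80 × 21% = 16.8 lb; cost = 36.43 / 16.8 = £2.1685/lb N.
option B: N per bag = 20 × 13% = 2.6 lb; cost = 30.85 / 2.6 = £11.8654/lb N.
ammonium sulfate is cheaper.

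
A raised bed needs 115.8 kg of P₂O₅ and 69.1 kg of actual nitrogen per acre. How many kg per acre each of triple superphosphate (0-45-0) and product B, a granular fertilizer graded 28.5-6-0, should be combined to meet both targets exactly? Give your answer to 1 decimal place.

With a, b = kg per acre of triple superphosphate and product B:
P₂O₅: 0.45·a + 0.06·b = 115.8
N: 0·a + 0.285·b = 69.1
Solving simultaneously: a = 225.006, b = 242.456.

225.0 kg triple superphosphate, 242.5 kg product B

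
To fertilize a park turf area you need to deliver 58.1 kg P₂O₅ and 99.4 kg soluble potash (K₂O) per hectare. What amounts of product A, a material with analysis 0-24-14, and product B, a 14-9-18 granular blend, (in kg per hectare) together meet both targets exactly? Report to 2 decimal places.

49.41 kg product A, 513.79 kg product B

Per-hectare balance (a = product A, b = product B):
P₂O₅: 0.24·a + 0.09·b = 58.1
K₂O: 0.14·a + 0.18·b = 99.4
From row1: a = (58.1 − 0.09·b) / 0.24.
Into row2: 0.14·(58.1 − 0.09·b)/0.24 + 0.18·b = 99.4 → b = 513.791, a = 49.4118.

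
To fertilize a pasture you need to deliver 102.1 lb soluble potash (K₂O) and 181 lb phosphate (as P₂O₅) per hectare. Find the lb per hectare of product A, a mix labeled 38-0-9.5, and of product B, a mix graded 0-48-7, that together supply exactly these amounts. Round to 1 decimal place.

796.9 lb product A, 377.1 lb product B

Let a = lb of product A, b = lb of product B (per hectare).
K₂O: 0.095·a + 0.07·b = 102.1
P₂O₅: 0·a + 0.48·b = 181
Solving simultaneously: a = 796.886, b = 377.083.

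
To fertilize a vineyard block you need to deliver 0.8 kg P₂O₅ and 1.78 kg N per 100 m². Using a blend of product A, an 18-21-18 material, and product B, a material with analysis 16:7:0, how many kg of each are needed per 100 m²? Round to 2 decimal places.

Let a = kg of product A, b = kg of product B (per 100 m²).
P₂O₅: 0.21·a + 0.07·b = 0.8
N: 0.18·a + 0.16·b = 1.78
Eliminate a: (row1) − 0.21/0.18·(row2) → -0.116667·b = -1.27667, so b = 10.9429.
Back-substitute: a = (0.8 − 0.07·10.9429) / 0.21 = 0.161905.

0.16 kg product A, 10.94 kg product B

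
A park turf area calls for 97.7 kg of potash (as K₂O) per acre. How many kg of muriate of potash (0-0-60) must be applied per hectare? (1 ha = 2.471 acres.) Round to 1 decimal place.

Product per acre = 97.7 / 60% = 162.833 kg.
Convert to per hectare: 162.833 × 2.471 = 402.361 kg.

402.4 kg of product per hectare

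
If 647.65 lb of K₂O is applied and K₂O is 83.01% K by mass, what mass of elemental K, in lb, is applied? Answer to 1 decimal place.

K = 647.65 × 0.8301 = 537.614 lb.

537.6 lb K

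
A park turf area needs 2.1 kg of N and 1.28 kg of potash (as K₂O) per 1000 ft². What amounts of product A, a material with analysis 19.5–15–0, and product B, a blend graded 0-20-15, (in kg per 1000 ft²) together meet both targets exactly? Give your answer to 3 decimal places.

10.769 kg product A, 8.533 kg product B

With a, b = kg per 1000 ft² of product A and product B:
N: 0.195·a + 0·b = 2.1
K₂O: 0·a + 0.15·b = 1.28
Solving simultaneously: a = 10.7692, b = 8.53333.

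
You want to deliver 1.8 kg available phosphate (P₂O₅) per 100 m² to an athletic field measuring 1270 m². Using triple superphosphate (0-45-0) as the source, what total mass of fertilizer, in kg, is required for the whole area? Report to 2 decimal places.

Product per 100 m² = 1.8 / 45% = 4 kg.
Total product = 4 × 1270 / 100 = 50.8 kg.

50.80 kg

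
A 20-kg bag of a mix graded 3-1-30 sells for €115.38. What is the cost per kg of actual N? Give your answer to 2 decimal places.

€192.30 per kg N

N in bag = 20 × 3% = 0.6 kg.
Cost per kg N = €115.38 / 0.6 = €192.3000.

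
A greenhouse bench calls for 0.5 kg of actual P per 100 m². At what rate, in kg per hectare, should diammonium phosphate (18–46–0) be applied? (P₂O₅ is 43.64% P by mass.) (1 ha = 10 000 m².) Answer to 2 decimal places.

As P₂O₅: 0.5 / 0.4364 = 1.14574 kg per 100 m².
Product per 100 m² = 1.14574 / 46% = 2.49073 kg.
Convert to per hectare: 2.49073 × 100 = 249.073 kg.

249.07 kg of product per hectare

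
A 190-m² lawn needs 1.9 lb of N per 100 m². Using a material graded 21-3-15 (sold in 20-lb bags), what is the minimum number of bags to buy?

1 bags

Product per 100 m² = 1.9 / 21% = 9.04762 lb.
Total product = 9.04762 × 190 / 100 = 17.1905 lb.
Bags = ⌈17.1905 / 20⌉ = 1.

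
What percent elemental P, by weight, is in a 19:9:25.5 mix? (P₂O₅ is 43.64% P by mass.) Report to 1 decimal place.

3.9% P

%P = 9 × 0.4364 = 3.9276%.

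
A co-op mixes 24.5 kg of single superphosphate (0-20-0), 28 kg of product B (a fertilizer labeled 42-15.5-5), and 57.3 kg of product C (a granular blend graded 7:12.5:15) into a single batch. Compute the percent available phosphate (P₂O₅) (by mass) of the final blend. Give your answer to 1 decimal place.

Total mass = 24.5 + 28 + 57.3 = 109.8 kg.
P₂O₅ mass = 20%×24.5 + 15.5%×28 + 12.5%×57.3 = 16.4025 kg.
% P₂O₅ = 16.4025 / 109.8 = 14.9385%.

14.9% P₂O₅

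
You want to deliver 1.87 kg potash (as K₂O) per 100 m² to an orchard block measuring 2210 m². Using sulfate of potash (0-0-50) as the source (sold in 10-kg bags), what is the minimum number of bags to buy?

Product per 100 m² = 1.87 / 50% = 3.74 kg.
Total product = 3.74 × 2210 / 100 = 82.654 kg.
Bags = ⌈82.654 / 10⌉ = 9.

9 bags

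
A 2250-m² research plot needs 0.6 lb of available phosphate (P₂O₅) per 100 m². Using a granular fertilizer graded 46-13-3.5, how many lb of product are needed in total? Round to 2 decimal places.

Product per 100 m² = 0.6 / 13% = 4.61538 lb.
Total product = 4.61538 × 2250 / 100 = 103.846 lb.

103.85 lb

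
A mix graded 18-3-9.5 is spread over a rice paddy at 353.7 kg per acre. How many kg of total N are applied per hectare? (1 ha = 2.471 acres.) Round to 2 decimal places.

nitrogen per acre = 353.7 × 18% = 63.666 kg.
Convert to per hectare: 63.666 × 2.471 = 157.319 kg.

157.32 kg N per hectare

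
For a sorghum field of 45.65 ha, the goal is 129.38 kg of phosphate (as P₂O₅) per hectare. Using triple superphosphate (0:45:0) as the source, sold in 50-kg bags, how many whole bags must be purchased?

263 bags

Product per hectare = 129.38 / 45% = 287.511 kg.
Total product = 287.511 × 45.65 = 13124.9 kg.
Bags = ⌈13124.9 / 50⌉ = 263.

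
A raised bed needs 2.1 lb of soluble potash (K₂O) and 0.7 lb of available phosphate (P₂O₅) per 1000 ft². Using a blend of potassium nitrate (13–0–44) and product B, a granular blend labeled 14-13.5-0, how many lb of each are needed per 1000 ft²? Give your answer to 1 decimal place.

4.8 lb potassium nitrate, 5.2 lb product B

Let a = lb of potassium nitrate, b = lb of product B (per 1000 ft²).
K₂O: 0.44·a + 0·b = 2.1
P₂O₅: 0·a + 0.135·b = 0.7
Solving simultaneously: a = 4.77273, b = 5.18519.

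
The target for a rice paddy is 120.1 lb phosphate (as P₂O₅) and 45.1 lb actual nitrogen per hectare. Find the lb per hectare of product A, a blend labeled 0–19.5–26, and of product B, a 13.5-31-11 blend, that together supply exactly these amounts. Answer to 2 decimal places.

84.81 lb product A, 334.07 lb product B

Per-hectare balance (a = product A, b = product B):
P₂O₅: 0.195·a + 0.31·b = 120.1
N: 0·a + 0.135·b = 45.1
Solving simultaneously: a = 84.8053, b = 334.074.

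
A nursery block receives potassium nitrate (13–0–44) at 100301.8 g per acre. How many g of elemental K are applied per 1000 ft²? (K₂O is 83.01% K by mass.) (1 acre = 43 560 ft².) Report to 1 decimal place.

841.0 g K per thousand sq ft

K₂O per acre = 100301.8 × 44% = 44132.8 g.
Elemental K = 44132.8 × 0.8301 = 36634.6 g per acre.
Convert to per 1000 ft²: 36634.6 × 0.0229568 = 841.015 g.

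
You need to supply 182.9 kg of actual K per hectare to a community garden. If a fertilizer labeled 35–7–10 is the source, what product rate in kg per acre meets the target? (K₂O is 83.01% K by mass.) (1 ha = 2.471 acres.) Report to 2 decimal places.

891.68 kg of product per acre

As K₂O: 182.9 / 0.8301 = 220.335 kg per hectare.
Product per hectare = 220.335 / 10% = 2203.35 kg.
Convert to per acre: 2203.35 × 0.404694 = 891.683 kg.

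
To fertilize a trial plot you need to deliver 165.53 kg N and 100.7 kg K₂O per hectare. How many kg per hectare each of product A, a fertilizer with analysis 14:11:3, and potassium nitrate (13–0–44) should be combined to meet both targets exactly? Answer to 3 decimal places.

With a, b = kg per hectare of product A and potassium nitrate:
N: 0.14·a + 0.13·b = 165.53
K₂O: 0.03·a + 0.44·b = 100.7
Solving simultaneously: a = 1035.3934, b = 158.2686.

1035.393 kg product A, 158.269 kg potassium nitrate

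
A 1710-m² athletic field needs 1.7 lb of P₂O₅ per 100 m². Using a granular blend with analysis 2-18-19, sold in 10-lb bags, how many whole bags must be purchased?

17 bags

Product per 100 m² = 1.7 / 18% = 9.44444 lb.
Total product = 9.44444 × 1710 / 100 = 161.5 lb.
Bags = ⌈161.5 / 10⌉ = 17.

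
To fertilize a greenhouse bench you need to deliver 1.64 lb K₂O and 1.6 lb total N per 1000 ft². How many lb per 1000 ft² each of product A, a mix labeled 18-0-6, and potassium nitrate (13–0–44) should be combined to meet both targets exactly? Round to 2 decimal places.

With a, b = lb per 1000 ft² of product A and potassium nitrate:
K₂O: 0.06·a + 0.44·b = 1.64
N: 0.18·a + 0.13·b = 1.6
Eliminate a: (row1) − 0.06/0.18·(row2) → 0.396667·b = 1.10667, so b = 2.78992.
Back-substitute: a = (1.64 − 0.44·2.78992) / 0.06 = 6.87395.

6.87 lb product A, 2.79 lb potassium nitrate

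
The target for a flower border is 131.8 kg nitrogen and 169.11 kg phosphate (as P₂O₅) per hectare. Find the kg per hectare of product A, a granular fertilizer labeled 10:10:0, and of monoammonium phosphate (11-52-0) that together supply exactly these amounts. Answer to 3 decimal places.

With a, b = kg per hectare of product A and monoammonium phosphate:
N: 0.1·a + 0.11·b = 131.8
P₂O₅: 0.1·a + 0.52·b = 169.11
Eliminate a: (row1) − 0.1/0.1·(row2) → -0.41·b = -37.31, so b = 91.
Back-substitute: a = (131.8 − 0.11·91) / 0.1 = 1217.9.

1217.900 kg product A, 91.000 kg monoammonium phosphate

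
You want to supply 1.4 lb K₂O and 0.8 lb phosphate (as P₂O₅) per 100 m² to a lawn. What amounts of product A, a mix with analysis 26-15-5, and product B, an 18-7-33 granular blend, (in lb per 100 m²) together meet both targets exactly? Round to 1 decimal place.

3.6 lb product A, 3.7 lb product B

Per-100 m² balance (a = product A, b = product B):
K₂O: 0.05·a + 0.33·b = 1.4
P₂O₅: 0.15·a + 0.07·b = 0.8
Solving simultaneously: a = 3.6087, b = 3.69565.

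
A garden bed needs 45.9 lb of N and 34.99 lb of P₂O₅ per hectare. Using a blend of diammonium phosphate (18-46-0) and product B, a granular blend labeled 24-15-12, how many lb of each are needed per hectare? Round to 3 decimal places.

Per-hectare balance (a = diammonium phosphate, b = product B):
N: 0.18·a + 0.24·b = 45.9
P₂O₅: 0.46·a + 0.15·b = 34.99
Eliminate b: (row1) − 0.24/0.15·(row2) → -0.556·a = -10.084, so a = 18.1367.
Then b = (34.99 − 0.46·18.1367) / 0.15 = 177.64748.

18.137 lb diammonium phosphate, 177.647 lb product B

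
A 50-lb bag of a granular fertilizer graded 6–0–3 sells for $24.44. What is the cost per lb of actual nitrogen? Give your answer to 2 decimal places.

N in bag = 50 × 6% = 3 lb.
Cost per lb N = $24.44 / 3 = $8.1467.

$8.15 per lb N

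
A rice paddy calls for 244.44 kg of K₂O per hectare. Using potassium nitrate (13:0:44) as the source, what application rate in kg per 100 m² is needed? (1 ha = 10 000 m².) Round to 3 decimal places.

Product per hectare = 244.44 / 44% = 555.545 kg.
Convert to per 100 m²: 555.545 × 0.01 = 5.55545 kg.

5.555 kg of product per hundred sq m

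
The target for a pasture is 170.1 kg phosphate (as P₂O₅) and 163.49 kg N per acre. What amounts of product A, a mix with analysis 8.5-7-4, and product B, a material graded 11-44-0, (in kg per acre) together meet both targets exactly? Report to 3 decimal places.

Per-acre balance (a = product A, b = product B):
P₂O₅: 0.07·a + 0.44·b = 170.1
N: 0.085·a + 0.11·b = 163.49
Eliminate a: (row1) − 0.07/0.085·(row2) → 0.349412·b = 35.4612, so b = 101.4882.
Back-substitute: a = (170.1 − 0.44·101.4882) / 0.07 = 1792.0741.

1792.074 kg product A, 101.488 kg product B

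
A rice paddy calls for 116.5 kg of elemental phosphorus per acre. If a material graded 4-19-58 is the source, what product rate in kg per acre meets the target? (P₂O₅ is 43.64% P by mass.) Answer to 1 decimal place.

1405.0 kg of product per acre

As P₂O₅: 116.5 / 0.4364 = 266.957 kg per acre.
Product per acre = 266.957 / 19% = 1405.04 kg.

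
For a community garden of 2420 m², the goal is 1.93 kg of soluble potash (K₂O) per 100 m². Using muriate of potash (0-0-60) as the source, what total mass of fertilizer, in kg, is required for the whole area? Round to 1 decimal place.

Product per 100 m² = 1.93 / 60% = 3.21667 kg.
Total product = 3.21667 × 2420 / 100 = 77.8433 kg.

77.8 kg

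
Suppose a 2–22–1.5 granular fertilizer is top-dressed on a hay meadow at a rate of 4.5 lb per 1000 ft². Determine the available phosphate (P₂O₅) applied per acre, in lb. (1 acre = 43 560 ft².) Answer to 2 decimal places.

P₂O₅ per 1000 ft² = 4.5 × 22% = 0.99 lb.
Convert to per acre: 0.99 × 43.56 = 43.1244 lb.

43.12 lb P₂O₅ per acre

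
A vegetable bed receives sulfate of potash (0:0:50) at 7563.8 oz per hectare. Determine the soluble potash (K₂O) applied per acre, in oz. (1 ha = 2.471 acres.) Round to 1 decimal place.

1530.5 oz K₂O per acre

K₂O per hectare = 7563.8 × 50% = 3781.9 oz.
Convert to per acre: 3781.9 × 0.404694 = 1530.51 oz.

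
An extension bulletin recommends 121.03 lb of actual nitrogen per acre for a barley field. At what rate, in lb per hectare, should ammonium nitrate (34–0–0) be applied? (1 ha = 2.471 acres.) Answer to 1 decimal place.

879.6 lb of product per hectare

Product per acre = 121.03 / 34% = 355.971 lb.
Convert to per hectare: 355.971 × 2.471 = 879.603 lb.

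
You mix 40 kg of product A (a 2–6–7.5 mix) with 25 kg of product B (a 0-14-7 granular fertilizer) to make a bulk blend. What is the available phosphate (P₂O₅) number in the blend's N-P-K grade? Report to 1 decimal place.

9.1% P₂O₅

Total mass = 40 + 25 = 65 kg.
P₂O₅ mass = 6%×40 + 14%×25 = 5.9 kg.
% P₂O₅ = 5.9 / 65 = 9.07692%.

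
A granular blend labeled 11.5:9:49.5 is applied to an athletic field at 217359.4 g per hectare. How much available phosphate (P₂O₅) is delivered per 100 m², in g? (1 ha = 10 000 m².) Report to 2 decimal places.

P₂O₅ per hectare = 217359.4 × 9% = 19562.3 g.
Convert to per 100 m²: 19562.3 × 0.01 = 195.623 g.

195.62 g P₂O₅ per hundred sq m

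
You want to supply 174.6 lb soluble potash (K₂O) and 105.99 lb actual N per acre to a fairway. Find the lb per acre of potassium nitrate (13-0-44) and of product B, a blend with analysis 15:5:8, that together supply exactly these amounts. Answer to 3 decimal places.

318.540 lb potassium nitrate, 430.532 lb product B

Per-acre balance (a = potassium nitrate, b = product B):
K₂O: 0.44·a + 0.08·b = 174.6
N: 0.13·a + 0.15·b = 105.99
Eliminate b: (row1) − 0.08/0.15·(row2) → 0.370667·a = 118.072, so a = 318.5396.
Then b = (105.99 − 0.13·318.5396) / 0.15 = 430.5324.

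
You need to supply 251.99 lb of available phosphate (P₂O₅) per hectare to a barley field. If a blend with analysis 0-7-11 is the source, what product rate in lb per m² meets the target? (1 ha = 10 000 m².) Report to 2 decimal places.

0.36 lb of product per sq m

Product per hectare = 251.99 / 7% = 3599.86 lb.
Convert to per m²: 3599.86 × 0.0001 = 0.359986 lb.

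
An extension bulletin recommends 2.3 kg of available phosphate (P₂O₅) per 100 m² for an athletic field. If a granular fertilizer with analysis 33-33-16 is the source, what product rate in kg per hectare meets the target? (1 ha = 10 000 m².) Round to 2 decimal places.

Product per 100 m² = 2.3 / 33% = 6.9697 kg.
Convert to per hectare: 6.9697 × 100 = 696.9697 kg.

696.97 kg of product per hectare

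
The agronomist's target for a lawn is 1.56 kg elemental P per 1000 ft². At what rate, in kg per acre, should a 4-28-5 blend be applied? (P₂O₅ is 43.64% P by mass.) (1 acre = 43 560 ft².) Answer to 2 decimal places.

As P₂O₅: 1.56 / 0.4364 = 3.5747 kg per 1000 ft².
Product per 1000 ft² = 3.5747 / 28% = 12.7668 kg.
Convert to per acre: 12.7668 × 43.56 = 556.122 kg.

556.12 kg of product per acre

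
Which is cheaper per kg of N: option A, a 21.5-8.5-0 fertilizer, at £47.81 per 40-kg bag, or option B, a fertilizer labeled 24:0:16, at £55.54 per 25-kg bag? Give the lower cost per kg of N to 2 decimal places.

£5.56 per kg N (option A)

option A: N per bag = 40 × 21.5% = 8.6 kg; cost = 47.81 / 8.6 = £5.5593/kg N.
option B: N per bag = 25 × 24% = 6 kg; cost = 55.54 / 6 = £9.2567/kg N.
option A is cheaper.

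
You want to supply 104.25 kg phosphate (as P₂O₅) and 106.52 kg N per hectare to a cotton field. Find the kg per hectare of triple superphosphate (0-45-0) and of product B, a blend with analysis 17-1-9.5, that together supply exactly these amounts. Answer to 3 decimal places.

Per-hectare balance (a = triple superphosphate, b = product B):
P₂O₅: 0.45·a + 0.01·b = 104.25
N: 0·a + 0.17·b = 106.52
Solving simultaneously: a = 217.74248, b = 626.5882.

217.742 kg triple superphosphate, 626.588 kg product B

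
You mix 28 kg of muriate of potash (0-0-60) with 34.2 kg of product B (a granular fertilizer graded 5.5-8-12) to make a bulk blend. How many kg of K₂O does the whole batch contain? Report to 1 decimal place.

20.9 kg K₂O

K₂O mass = 60%×28 + 12%×34.2 = 20.904 kg.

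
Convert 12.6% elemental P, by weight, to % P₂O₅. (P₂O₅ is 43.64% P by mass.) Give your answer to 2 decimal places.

28.87% P₂O₅

%P₂O₅ = 12.6 / 0.4364 = 28.8726%.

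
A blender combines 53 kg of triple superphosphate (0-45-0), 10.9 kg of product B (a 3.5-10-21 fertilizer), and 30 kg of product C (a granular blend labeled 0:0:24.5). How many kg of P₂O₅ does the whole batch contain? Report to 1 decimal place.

24.9 kg P₂O₅

P₂O₅ mass = 45%×53 + 10%×10.9 + 0%×30 = 24.94 kg.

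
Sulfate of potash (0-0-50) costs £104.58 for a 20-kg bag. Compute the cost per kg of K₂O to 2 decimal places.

£10.46 per kg K₂O

K₂O in bag = 20 × 50% = 10 kg.
Cost per kg K₂O = £104.58 / 10 = £10.4580.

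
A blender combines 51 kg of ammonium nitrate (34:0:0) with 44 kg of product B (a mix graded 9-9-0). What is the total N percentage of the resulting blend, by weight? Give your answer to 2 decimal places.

Total mass = 51 + 44 = 95 kg.
N mass = 34%×51 + 9%×44 = 21.3 kg.
% N = 21.3 / 95 = 22.4211%.

22.42% N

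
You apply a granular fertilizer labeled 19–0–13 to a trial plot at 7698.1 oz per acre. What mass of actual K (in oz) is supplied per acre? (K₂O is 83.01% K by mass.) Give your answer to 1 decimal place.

K₂O per acre = 7698.1 × 13% = 1000.75 oz.
Elemental K = 1000.75 × 0.8301 = 830.725 oz per acre.

830.7 oz K per acre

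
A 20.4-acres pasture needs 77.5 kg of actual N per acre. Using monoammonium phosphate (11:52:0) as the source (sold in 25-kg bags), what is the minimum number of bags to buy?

575 bags

Product per acre = 77.5 / 11% = 704.545 kg.
Total product = 704.545 × 20.4 = 14372.7 kg.
Bags = ⌈14372.7 / 25⌉ = 575.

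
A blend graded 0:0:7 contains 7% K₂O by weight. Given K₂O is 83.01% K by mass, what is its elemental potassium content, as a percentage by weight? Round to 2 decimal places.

%K = 7 × 0.8301 = 5.8107%.

5.81% K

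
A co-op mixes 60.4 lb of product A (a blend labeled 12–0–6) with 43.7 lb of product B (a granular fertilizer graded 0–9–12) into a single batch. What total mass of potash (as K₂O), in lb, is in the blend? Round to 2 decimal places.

K₂O mass = 6%×60.4 + 12%×43.7 = 8.868 lb.

8.87 lb K₂O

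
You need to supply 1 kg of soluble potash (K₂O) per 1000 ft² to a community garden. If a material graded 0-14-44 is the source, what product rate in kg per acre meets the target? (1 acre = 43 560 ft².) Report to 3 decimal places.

99.000 kg of product per acre

Product per 1000 ft² = 1 / 44% = 2.27273 kg.
Convert to per acre: 2.27273 × 43.56 = 99 kg.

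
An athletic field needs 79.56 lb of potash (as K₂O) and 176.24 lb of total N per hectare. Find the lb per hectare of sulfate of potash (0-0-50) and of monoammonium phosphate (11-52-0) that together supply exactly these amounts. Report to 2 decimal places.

With a, b = lb per hectare of sulfate of potash and monoammonium phosphate:
K₂O: 0.5·a + 0·b = 79.56
N: 0·a + 0.11·b = 176.24
Solving simultaneously: a = 159.12, b = 1602.182.

159.12 lb sulfate of potash, 1602.18 lb monoammonium phosphate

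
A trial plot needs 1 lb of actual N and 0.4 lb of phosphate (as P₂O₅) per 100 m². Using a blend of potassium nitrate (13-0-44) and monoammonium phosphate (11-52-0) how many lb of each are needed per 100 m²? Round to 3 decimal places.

7.041 lb potassium nitrate, 0.769 lb monoammonium phosphate

Let a = lb of potassium nitrate, b = lb of monoammonium phosphate (per 100 m²).
N: 0.13·a + 0.11·b = 1
P₂O₅: 0·a + 0.52·b = 0.4
Solving simultaneously: a = 7.04142, b = 0.769231.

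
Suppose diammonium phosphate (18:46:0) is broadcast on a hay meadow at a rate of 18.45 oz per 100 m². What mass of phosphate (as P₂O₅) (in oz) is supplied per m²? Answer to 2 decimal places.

P₂O₅ per 100 m² = 18.45 × 46% = 8.487 oz.
Convert to per m²: 8.487 × 0.01 = 0.08487 oz.

0.08 oz P₂O₅ per sq m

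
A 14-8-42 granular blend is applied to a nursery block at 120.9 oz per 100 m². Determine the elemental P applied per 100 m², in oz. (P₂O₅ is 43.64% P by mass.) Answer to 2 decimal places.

P₂O₅ per 100 m² = 120.9 × 8% = 9.672 oz.
Elemental P = 9.672 × 0.4364 = 4.22086 oz per 100 m².

4.22 oz P per hundred sq m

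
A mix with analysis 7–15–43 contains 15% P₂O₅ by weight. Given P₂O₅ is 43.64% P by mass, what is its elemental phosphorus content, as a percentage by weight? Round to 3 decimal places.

%P = 15 × 0.4364 = 6.546%.

6.546% P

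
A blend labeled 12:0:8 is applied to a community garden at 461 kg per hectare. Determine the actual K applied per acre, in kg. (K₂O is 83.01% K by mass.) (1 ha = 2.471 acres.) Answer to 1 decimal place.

K₂O per hectare = 461 × 8% = 36.88 kg.
Elemental K = 36.88 × 0.8301 = 30.6141 kg per hectare.
Convert to per acre: 30.6141 × 0.404694 = 12.3894 kg.

12.4 kg K per acre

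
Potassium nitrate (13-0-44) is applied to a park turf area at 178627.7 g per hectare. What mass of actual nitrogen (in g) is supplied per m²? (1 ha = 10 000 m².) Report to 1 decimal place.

2.3 g N per sq m

nitrogen per hectare = 178627.7 × 13% = 23221.6 g.
Convert to per m²: 23221.6 × 0.0001 = 2.32216 g.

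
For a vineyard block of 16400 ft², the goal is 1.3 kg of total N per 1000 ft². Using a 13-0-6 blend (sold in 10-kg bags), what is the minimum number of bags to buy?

17 bags

Product per 1000 ft² = 1.3 / 13% = 10 kg.
Total product = 10 × 16400 / 1000 = 164 kg.
Bags = ⌈164 / 10⌉ = 17.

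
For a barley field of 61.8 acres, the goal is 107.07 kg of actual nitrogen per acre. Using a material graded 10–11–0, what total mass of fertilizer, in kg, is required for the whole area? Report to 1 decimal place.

66169.3 kg

Product per acre = 107.07 / 10% = 1070.7 kg.
Total product = 1070.7 × 61.8 = 66169.26 kg.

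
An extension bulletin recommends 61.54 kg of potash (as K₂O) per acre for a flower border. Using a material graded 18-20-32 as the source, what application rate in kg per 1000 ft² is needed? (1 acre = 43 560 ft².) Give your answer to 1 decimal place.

4.4 kg of product per thousand sq ft

Product per acre = 61.54 / 32% = 192.312 kg.
Convert to per 1000 ft²: 192.312 × 0.0229568 = 4.41489 kg.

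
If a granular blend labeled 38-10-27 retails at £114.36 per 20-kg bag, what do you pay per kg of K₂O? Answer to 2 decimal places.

£21.18 per kg K₂O

K₂O in bag = 20 × 27% = 5.4 kg.
Cost per kg K₂O = £114.36 / 5.4 = £21.1778.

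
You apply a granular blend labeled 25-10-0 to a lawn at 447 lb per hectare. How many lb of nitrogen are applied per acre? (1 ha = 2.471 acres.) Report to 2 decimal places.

45.22 lb N per acre

nitrogen per hectare = 447 × 25% = 111.75 lb.
Convert to per acre: 111.75 × 0.404694 = 45.2246 lb.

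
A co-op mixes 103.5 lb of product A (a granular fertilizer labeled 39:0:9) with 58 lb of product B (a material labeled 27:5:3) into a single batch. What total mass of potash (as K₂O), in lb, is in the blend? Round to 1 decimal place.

11.1 lb K₂O

K₂O mass = 9%×103.5 + 3%×58 = 11.055 lb.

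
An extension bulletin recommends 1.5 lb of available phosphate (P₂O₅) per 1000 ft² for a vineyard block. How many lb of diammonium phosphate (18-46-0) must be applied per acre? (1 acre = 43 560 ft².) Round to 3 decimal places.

Product per 1000 ft² = 1.5 / 46% = 3.26087 lb.
Convert to per acre: 3.26087 × 43.56 = 142.04348 lb.

142.043 lb of product per acre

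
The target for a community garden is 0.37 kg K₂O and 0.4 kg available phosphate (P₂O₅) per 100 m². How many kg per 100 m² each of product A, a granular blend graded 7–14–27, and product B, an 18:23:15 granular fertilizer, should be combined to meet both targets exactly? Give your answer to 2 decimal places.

Per-100 m² balance (a = product A, b = product B):
K₂O: 0.27·a + 0.15·b = 0.37
P₂O₅: 0.14·a + 0.23·b = 0.4
From row1: a = (0.37 − 0.15·b) / 0.27.
Into row2: 0.14·(0.37 − 0.15·b)/0.27 + 0.23·b = 0.4 → b = 1.3674, a = 0.610706.

0.61 kg product A, 1.37 kg product B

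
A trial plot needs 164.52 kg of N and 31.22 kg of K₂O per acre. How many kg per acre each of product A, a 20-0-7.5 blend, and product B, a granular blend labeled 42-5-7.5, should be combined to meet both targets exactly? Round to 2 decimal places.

With a, b = kg per acre of product A and product B:
N: 0.2·a + 0.42·b = 164.52
K₂O: 0.075·a + 0.075·b = 31.22
Solving simultaneously: a = 46.8727, b = 369.394.

46.87 kg product A, 369.39 kg product B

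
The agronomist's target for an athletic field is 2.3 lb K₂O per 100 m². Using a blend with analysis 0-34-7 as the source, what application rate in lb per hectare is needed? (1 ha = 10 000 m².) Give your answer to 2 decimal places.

Product per 100 m² = 2.3 / 7% = 32.8571 lb.
Convert to per hectare: 32.8571 × 100 = 3285.714 lb.

3285.71 lb of product per hectare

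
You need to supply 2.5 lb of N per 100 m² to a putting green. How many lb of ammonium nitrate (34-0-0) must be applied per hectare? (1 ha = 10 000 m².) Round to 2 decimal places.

735.29 lb of product per hectare

Product per 100 m² = 2.5 / 34% = 7.35294 lb.
Convert to per hectare: 7.35294 × 100 = 735.294 lb.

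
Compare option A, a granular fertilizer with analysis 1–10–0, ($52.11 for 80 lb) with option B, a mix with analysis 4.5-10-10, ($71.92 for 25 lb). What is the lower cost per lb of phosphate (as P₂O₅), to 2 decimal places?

option A: P₂O₅ per bag = 80 × 10% = 8 lb; cost = 52.11 / 8 = $6.5137/lb P₂O₅.
option B: P₂O₅ per bag = 25 × 10% = 2.5 lb; cost = 71.92 / 2.5 = $28.7680/lb P₂O₅.
option A is cheaper.

$6.51 per lb P₂O₅ (option A)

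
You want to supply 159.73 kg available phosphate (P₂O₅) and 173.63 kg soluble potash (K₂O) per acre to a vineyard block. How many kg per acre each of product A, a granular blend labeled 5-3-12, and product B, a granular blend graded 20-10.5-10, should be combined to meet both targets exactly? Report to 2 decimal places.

With a, b = kg per acre of product A and product B:
P₂O₅: 0.03·a + 0.105·b = 159.73
K₂O: 0.12·a + 0.1·b = 173.63
Eliminate a: (row1) − 0.03/0.12·(row2) → 0.08·b = 116.322, so b = 1454.031.
Back-substitute: a = (159.73 − 0.105·1454.031) / 0.03 = 235.224.

235.22 kg product A, 1454.03 kg product B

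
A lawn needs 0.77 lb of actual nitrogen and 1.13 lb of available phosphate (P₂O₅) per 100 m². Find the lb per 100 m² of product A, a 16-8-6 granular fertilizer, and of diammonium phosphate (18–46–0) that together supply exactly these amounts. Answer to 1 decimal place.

With a, b = lb per 100 m² of product A and diammonium phosphate:
N: 0.16·a + 0.18·b = 0.77
P₂O₅: 0.08·a + 0.46·b = 1.13
Eliminate a: (row1) − 0.16/0.08·(row2) → -0.74·b = -1.49, so b = 2.01351.
Back-substitute: a = (0.77 − 0.18·2.01351) / 0.16 = 2.5473.

2.5 lb product A, 2.0 lb diammonium phosphate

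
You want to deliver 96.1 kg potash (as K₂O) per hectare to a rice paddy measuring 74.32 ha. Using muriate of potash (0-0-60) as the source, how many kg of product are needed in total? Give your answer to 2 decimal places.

11903.59 kg

Product per hectare = 96.1 / 60% = 160.167 kg.
Total product = 160.167 × 74.32 = 11903.587 kg.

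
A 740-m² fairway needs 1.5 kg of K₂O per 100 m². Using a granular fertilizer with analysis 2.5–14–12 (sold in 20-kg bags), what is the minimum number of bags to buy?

Product per 100 m² = 1.5 / 12% = 12.5 kg.
Total product = 12.5 × 740 / 100 = 92.5 kg.
Bags = ⌈92.5 / 20⌉ = 5.

5 bags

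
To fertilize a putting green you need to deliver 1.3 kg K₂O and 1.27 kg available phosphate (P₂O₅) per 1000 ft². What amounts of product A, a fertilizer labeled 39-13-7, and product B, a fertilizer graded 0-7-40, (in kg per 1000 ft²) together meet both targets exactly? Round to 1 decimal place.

8.9 kg product A, 1.7 kg product B

Per-1000 ft² balance (a = product A, b = product B):
K₂O: 0.07·a + 0.4·b = 1.3
P₂O₅: 0.13·a + 0.07·b = 1.27
From row1: a = (1.3 − 0.4·b) / 0.07.
Into row2: 0.13·(1.3 − 0.4·b)/0.07 + 0.07·b = 1.27 → b = 1.70064, a = 8.8535.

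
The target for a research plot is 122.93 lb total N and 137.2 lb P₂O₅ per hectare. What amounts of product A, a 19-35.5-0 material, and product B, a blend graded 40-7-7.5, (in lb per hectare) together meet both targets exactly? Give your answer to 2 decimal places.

359.56 lb product A, 136.54 lb product B

Per-hectare balance (a = product A, b = product B):
N: 0.19·a + 0.4·b = 122.93
P₂O₅: 0.355·a + 0.07·b = 137.2
Eliminate a: (row1) − 0.19/0.355·(row2) → 0.362535·b = 49.499, so b = 136.536.
Back-substitute: a = (122.93 − 0.4·136.536) / 0.19 = 359.556.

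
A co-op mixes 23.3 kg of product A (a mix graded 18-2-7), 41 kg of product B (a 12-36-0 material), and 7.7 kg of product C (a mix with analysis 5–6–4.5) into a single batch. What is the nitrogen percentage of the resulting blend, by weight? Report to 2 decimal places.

13.19% N

Total mass = 23.3 + 41 + 7.7 = 72 kg.
N mass = 18%×23.3 + 12%×41 + 5%×7.7 = 9.499 kg.
% N = 9.499 / 72 = 13.1931%.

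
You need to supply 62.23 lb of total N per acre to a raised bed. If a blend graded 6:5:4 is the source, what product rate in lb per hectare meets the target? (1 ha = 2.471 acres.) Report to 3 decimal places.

2562.839 lb of product per hectare

Product per acre = 62.23 / 6% = 1037.17 lb.
Convert to per hectare: 1037.17 × 2.471 = 2562.8388 lb.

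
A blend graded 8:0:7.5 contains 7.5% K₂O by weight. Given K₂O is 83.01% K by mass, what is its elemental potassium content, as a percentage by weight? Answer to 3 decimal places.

6.226% K

%K = 7.5 × 0.8301 = 6.22575%.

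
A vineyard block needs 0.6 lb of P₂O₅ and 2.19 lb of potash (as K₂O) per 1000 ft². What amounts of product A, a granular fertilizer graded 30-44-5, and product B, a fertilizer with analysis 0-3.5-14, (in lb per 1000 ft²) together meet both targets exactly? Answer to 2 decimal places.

0.12 lb product A, 15.60 lb product B

Per-1000 ft² balance (a = product A, b = product B):
P₂O₅: 0.44·a + 0.035·b = 0.6
K₂O: 0.05·a + 0.14·b = 2.19
Solving simultaneously: a = 0.122807, b = 15.599.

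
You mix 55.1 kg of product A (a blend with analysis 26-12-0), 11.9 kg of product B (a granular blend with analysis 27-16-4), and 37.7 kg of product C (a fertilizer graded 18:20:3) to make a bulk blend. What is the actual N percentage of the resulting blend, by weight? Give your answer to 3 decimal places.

23.233% N

Total mass = 55.1 + 11.9 + 37.7 = 104.7 kg.
N mass = 26%×55.1 + 27%×11.9 + 18%×37.7 = 24.325 kg.
% N = 24.325 / 104.7 = 23.23305%.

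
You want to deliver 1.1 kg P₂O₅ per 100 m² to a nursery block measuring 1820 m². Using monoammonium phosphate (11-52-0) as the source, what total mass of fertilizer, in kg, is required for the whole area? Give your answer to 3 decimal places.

Product per 100 m² = 1.1 / 52% = 2.11538 kg.
Total product = 2.11538 × 1820 / 100 = 38.5 kg.

38.500 kg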